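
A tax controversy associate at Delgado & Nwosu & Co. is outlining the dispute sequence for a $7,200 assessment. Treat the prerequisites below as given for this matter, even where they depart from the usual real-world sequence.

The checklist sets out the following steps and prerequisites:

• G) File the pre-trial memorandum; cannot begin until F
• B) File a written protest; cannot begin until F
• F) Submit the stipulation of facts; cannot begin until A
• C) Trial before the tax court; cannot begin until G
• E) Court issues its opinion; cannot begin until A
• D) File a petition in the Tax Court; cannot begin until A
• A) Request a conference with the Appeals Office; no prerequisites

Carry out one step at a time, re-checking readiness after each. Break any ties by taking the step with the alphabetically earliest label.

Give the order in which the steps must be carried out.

A → D → E → F → B → G → C

A is the only step with nothing outstanding, so it goes first.
Now D, E and F have their prerequisites met. D has the earlier label, so D next.
Ready: E and F. E has the earlier label → E.
F needed A, now all done → F.
B and G are both available; B has the earlier label → B.
Next only G has its prerequisites met → G.
C needed G, now all done → C.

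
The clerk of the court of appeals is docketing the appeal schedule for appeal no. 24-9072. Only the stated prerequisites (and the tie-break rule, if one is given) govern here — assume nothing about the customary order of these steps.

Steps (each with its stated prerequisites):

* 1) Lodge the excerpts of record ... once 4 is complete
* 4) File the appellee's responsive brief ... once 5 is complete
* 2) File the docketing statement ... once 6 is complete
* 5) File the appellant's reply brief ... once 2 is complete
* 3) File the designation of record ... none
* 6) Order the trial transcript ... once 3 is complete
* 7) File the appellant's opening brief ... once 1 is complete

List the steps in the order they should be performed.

3, 6, 2, 5, 4, 1, 7

Only 3 has no prerequisites, so it is first.
6 is the only step now ready → 6.
2 needed 6, now all done → 2.
5 needed 2, now all done → 5.
That leaves 4 as the only ready step → 4.
That leaves 1 as the only ready step → 1.
That leaves 7 as the only ready step → 7.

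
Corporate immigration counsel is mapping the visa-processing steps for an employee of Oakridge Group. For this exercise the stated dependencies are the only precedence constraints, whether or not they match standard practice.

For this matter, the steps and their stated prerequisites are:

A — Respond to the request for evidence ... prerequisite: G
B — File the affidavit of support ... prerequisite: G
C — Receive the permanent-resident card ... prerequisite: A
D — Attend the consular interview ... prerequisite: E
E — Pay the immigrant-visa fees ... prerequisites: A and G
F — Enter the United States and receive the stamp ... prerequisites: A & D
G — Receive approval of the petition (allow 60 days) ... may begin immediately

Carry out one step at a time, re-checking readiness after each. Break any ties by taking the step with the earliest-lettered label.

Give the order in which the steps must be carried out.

G is the only step with nothing outstanding, so it goes first.
Ready: A and B. A has the earlier label → A.
C and E now also ready, so the ready set is {B, C, E}; B has the earlier label → B.
Ready: C and E. C has the earlier label → C.
E is the only step now ready → E.
Next only D has its prerequisites met → D.
Next only F has its prerequisites met → F.

G → A → B → C → E → D → F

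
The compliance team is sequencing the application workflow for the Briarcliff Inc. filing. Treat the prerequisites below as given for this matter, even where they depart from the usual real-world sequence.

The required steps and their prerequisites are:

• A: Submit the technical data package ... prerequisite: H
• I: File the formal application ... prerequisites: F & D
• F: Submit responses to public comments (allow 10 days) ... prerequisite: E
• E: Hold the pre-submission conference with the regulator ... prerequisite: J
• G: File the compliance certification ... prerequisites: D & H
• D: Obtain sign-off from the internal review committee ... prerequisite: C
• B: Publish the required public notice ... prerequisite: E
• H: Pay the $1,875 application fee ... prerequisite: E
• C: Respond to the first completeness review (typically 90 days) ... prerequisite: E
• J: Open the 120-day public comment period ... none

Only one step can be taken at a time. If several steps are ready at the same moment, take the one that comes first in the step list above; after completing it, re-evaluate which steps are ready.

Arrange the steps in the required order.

Only J has no prerequisites, so it is first.
That leaves E as the only ready step → E.
Ready: F, B, H and C. F is listed earlier → F.
Ready: B, H and C. B is listed earlier → B.
Now H and C have their prerequisites met. H is listed earlier, so H next.
A now also ready, so the ready set is {A, C}; A is listed earlier → A.
That leaves C as the only ready step → C.
D needed C, now all done → D.
Now I and G have their prerequisites met. I is listed earlier, so I next.
G is the only step now ready → G.

J E F B H A C D I G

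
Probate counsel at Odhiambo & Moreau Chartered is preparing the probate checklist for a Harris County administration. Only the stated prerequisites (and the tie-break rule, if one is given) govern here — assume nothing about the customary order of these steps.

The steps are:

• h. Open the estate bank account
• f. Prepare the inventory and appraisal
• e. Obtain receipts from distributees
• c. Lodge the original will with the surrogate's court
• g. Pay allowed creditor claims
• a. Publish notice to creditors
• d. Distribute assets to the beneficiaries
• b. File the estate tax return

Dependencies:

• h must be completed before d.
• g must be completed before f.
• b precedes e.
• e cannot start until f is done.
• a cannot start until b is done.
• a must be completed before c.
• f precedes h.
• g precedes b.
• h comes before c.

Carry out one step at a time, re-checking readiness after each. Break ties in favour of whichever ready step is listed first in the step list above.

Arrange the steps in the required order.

g, f, h, d, b, e, a, c

g is the only step with nothing outstanding, so it goes first.
Now f and b have their prerequisites met. f is listed earlier, so f next.
h now also ready, so the ready set is {h, b}; h is listed earlier → h.
d and b are both available; d is listed earlier → d.
b is the only step now ready → b.
Ready: e and a. e is listed earlier → e.
a needed b, now all done → a.
c needed h and a, now all done → c.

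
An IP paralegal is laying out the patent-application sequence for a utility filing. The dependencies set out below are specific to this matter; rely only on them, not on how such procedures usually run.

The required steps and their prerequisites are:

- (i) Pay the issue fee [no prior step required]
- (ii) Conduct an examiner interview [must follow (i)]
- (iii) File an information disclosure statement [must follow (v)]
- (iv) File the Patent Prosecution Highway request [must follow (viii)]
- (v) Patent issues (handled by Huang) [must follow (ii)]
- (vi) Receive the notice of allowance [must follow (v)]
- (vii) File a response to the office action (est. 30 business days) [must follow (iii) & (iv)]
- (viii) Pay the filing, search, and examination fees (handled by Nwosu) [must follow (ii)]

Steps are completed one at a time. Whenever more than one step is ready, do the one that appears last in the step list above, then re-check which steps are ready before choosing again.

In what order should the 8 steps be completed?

(i), (ii), (viii), (v), (vi), (iv), (iii), (vii)

(i) is the only step with nothing outstanding, so it goes first.
Next only (ii) has its prerequisites met → (ii).
(viii) and (v) are both available; (viii) is listed later → (viii).
(iv) now also ready, so the ready set is {(v), (iv)}; (v) is listed later → (v).
(vi) and (iii) now also ready, so the ready set is {(vi), (iv), (iii)}; (vi) is listed later → (vi).
Now (iv) and (iii) have their prerequisites met. (iv) is listed later, so (iv) next.
(iii) needed (v), now all done → (iii).
(vii) needed (iv) and (iii), now all done → (vii).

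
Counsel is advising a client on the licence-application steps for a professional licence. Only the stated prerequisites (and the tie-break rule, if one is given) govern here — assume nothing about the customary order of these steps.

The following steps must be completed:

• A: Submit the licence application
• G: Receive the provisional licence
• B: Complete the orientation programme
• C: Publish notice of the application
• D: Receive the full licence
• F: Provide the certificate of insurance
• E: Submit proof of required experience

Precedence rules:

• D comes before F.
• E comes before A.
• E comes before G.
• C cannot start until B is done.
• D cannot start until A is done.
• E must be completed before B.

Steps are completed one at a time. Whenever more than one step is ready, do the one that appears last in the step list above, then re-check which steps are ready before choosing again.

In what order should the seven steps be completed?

E → B → C → G → A → D → F

E has no prerequisites → E first.
B, G and A are all available; B is listed later → B.
C now also ready, so the ready set is {C, G, A}; C is listed later → C.
G and A are both available; G is listed later → G.
That leaves A as the only ready step → A.
D is the only step now ready → D.
F needed D, now all done → F.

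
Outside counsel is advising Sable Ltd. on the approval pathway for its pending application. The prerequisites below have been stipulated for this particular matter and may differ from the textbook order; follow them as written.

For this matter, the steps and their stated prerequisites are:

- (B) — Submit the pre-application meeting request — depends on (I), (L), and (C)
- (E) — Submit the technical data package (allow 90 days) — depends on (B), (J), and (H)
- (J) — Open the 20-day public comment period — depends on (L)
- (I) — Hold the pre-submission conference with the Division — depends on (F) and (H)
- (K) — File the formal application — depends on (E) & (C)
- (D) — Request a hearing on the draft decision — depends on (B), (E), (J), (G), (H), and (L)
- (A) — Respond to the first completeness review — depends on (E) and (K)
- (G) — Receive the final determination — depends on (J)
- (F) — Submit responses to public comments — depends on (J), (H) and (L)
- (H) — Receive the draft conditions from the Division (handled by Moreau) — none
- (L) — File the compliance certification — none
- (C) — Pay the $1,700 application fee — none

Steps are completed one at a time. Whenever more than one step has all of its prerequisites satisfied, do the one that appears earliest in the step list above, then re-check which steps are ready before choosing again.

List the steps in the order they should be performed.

(H) (L) (J) (G) (F) (I) (C) (B) (E) (K) (D) (A)

Nothing is required for (H), (L) and (C). (H) is listed earlier → (H) first.
Ready: (L) and (C). (L) is listed earlier → (L).
(J) and (C) are both available; (J) is listed earlier → (J).
Now (G), (F) and (C) have their prerequisites met. (G) is listed earlier, so (G) next.
Ready: (F) and (C). (F) is listed earlier → (F).
(I) now also ready, so the ready set is {(I), (C)}; (I) is listed earlier → (I).
Next only (C) has its prerequisites met → (C).
(B) needed (I), (L) and (C), now all done → (B).
(E) is the only step now ready → (E).
Ready: (K) and (D). (K) is listed earlier → (K).
Now (D) and (A) have their prerequisites met. (D) is listed earlier, so (D) next.
That leaves (A) as the only ready step → (A).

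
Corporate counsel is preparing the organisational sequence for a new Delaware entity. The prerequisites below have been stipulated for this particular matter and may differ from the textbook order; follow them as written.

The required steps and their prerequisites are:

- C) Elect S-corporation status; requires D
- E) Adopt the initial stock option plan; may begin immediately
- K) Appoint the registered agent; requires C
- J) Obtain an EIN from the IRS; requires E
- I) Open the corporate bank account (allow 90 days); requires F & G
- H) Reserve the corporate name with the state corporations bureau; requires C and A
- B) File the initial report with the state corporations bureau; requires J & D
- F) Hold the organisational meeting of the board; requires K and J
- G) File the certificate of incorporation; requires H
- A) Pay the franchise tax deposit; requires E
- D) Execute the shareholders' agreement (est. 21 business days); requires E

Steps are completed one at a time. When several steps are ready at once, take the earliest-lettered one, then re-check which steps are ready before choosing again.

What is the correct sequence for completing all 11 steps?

E → A → D → C → H → G → J → B → K → F → I

Only E has no prerequisites, so it is first.
Ready: A, D and J. A has the earlier label → A.
Ready: D and J. D has the earlier label → D.
C and J are both available; C has the earlier label → C.
H and K now also ready, so the ready set is {H, J, K}; H has the earlier label → H.
Now G, J and K have their prerequisites met. G has the earlier label, so G next.
J and K are both available; J has the earlier label → J.
B now also ready, so the ready set is {B, K}; B has the earlier label → B.
Next only K has its prerequisites met → K.
F needed J and K, now all done → F.
I is the only step now ready → I.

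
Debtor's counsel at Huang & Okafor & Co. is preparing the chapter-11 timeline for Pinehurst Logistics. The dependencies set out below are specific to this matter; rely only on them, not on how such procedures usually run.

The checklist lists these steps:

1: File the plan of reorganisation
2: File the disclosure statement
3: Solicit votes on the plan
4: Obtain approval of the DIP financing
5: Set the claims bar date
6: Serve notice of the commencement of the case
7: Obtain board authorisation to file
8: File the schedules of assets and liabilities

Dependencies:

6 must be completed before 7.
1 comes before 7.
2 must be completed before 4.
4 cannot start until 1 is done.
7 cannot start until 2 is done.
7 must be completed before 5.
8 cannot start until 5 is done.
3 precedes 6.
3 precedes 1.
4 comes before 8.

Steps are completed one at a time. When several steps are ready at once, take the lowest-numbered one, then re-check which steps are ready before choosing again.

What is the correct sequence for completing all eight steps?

Nothing is required for 2 and 3. 2 has the earlier label → 2 first.
Next only 3 has its prerequisites met → 3.
Now 1 and 6 have their prerequisites met. 1 has the earlier label, so 1 next.
4 now also ready, so the ready set is {4, 6}; 4 has the earlier label → 4.
6 needed 3, now all done → 6.
Next only 7 has its prerequisites met → 7.
5 needed 7, now all done → 5.
That leaves 8 as the only ready step → 8.

2 3 1 4 6 7 5 8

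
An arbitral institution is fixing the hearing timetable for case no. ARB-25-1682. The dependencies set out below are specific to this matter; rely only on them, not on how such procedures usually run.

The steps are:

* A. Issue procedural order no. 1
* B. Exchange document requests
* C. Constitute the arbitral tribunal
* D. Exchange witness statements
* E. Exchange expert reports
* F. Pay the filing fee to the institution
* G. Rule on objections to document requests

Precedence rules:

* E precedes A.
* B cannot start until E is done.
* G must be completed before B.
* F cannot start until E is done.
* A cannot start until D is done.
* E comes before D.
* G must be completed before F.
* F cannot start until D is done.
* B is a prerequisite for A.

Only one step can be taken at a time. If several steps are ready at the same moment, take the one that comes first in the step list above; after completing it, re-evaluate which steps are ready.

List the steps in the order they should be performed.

C E D G B A F

C, E and G have no prerequisites; C is listed earlier, so C is first.
E and G are both available; E is listed earlier → E.
D now also ready, so the ready set is {D, G}; D is listed earlier → D.
That leaves G as the only ready step → G.
Now B and F have their prerequisites met. B is listed earlier, so B next.
A and F are both available; A is listed earlier → A.
Next only F has its prerequisites met → F.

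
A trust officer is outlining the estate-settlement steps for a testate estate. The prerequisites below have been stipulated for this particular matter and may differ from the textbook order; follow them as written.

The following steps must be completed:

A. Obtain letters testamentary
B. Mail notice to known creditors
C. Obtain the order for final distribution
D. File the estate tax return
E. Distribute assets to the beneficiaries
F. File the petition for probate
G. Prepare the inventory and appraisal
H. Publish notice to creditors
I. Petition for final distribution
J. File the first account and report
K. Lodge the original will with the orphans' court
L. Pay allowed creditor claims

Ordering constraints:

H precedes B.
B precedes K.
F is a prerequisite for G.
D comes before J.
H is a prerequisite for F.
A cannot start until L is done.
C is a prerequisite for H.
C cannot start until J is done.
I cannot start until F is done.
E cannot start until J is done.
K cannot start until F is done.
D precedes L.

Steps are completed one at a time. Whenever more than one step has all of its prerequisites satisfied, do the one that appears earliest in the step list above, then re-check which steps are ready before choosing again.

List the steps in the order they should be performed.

D → J → C → E → H → B → F → G → I → K → L → A

D is the only step with nothing outstanding, so it goes first.
J and L are both available; J is listed earlier → J.
C and E now also ready, so the ready set is {C, E, L}; C is listed earlier → C.
E, H and L are all available; E is listed earlier → E.
H and L are both available; H is listed earlier → H.
Ready: B, F and L. B is listed earlier → B.
F and L are both available; F is listed earlier → F.
Now G, I, K and L have their prerequisites met. G is listed earlier, so G next.
Ready: I, K and L. I is listed earlier → I.
Now K and L have their prerequisites met. K is listed earlier, so K next.
L needed D, now all done → L.
A needed L, now all done → A.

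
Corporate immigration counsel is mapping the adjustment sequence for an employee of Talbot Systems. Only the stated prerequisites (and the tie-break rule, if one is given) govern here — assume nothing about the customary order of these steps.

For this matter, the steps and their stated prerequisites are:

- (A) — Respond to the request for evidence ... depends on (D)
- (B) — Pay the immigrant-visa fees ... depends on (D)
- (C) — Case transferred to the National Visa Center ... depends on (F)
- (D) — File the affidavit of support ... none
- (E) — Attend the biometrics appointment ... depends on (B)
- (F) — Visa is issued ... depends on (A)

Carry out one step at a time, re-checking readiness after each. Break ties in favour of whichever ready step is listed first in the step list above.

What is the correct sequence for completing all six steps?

(D) (A) (B) (E) (F) (C)

(D) has no prerequisites → (D) first.
(A) and (B) are both available; (A) is listed earlier → (A).
(B) and (F) are both available; (B) is listed earlier → (B).
(E) now also ready, so the ready set is {(E), (F)}; (E) is listed earlier → (E).
(F) is the only step now ready → (F).
That leaves (C) as the only ready step → (C).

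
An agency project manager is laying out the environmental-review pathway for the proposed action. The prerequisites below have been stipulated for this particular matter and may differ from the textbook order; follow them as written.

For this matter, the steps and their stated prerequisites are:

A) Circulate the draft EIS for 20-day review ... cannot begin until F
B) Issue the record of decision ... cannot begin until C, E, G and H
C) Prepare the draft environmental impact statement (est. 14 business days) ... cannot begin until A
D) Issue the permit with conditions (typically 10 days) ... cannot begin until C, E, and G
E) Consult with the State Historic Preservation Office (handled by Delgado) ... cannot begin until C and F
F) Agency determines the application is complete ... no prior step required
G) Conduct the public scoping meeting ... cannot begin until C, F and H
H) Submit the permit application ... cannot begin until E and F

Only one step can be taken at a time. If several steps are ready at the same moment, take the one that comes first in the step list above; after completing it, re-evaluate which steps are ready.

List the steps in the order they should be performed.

F, A, C, E, H, G, B, D

F is the only step with nothing outstanding, so it goes first.
A is the only step now ready → A.
C needed A, now all done → C.
E needed C and F, now all done → E.
Next only H has its prerequisites met → H.
G needed C, F and H, now all done → G.
Now B and D have their prerequisites met. B is listed earlier, so B next.
D needed C, E and G, now all done → D.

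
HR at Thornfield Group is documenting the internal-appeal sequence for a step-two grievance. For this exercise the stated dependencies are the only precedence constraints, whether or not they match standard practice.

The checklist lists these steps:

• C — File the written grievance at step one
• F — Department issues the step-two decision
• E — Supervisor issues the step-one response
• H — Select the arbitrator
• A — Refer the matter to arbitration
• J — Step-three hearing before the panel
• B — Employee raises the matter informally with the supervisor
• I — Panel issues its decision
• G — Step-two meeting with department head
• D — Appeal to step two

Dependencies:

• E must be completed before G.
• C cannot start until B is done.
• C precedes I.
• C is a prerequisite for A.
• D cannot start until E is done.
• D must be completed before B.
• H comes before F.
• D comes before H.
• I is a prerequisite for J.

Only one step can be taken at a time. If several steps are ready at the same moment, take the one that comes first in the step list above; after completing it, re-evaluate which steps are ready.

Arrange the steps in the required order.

E G D H F B C A I J

E has no prerequisites → E first.
Now G and D have their prerequisites met. G is listed earlier, so G next.
Next only D has its prerequisites met → D.
Ready: H and B. H is listed earlier → H.
F now also ready, so the ready set is {F, B}; F is listed earlier → F.
B needed D, now all done → B.
That leaves C as the only ready step → C.
Ready: A and I. A is listed earlier → A.
That leaves I as the only ready step → I.
Next only J has its prerequisites met → J.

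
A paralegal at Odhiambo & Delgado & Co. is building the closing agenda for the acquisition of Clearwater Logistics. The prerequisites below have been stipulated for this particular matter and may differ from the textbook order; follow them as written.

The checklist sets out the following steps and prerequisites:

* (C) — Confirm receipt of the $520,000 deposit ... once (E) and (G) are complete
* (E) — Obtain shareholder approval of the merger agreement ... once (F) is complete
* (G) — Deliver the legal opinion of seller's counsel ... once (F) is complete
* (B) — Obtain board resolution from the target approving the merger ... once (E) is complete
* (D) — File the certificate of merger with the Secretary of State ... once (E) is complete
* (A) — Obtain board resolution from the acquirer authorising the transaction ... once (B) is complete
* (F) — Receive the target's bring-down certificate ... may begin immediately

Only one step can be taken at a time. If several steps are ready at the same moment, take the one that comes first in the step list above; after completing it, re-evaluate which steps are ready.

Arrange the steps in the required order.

(F) is the only step with nothing outstanding, so it goes first.
(E) and (G) are both available; (E) is listed earlier → (E).
Ready: (G), (B) and (D). (G) is listed earlier → (G).
Ready: (C), (B) and (D). (C) is listed earlier → (C).
(B) and (D) are both available; (B) is listed earlier → (B).
Ready: (D) and (A). (D) is listed earlier → (D).
(A) needed (B), now all done → (A).

(F) (E) (G) (C) (B) (D) (A)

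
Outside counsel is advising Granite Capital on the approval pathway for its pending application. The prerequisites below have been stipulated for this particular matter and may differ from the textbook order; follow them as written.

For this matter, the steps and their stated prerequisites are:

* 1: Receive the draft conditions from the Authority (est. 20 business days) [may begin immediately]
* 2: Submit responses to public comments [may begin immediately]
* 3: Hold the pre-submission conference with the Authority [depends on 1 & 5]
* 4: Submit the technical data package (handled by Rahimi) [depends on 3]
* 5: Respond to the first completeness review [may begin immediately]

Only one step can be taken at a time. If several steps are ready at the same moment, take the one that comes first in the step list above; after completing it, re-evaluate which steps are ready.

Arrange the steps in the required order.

1 → 2 → 5 → 3 → 4

1, 2 and 5 have no prerequisites; 1 is listed earlier, so 1 is first.
Ready: 2 and 5. 2 is listed earlier → 2.
5 is the only step now ready → 5.
3 needed 1 and 5, now all done → 3.
4 needed 3, now all done → 4.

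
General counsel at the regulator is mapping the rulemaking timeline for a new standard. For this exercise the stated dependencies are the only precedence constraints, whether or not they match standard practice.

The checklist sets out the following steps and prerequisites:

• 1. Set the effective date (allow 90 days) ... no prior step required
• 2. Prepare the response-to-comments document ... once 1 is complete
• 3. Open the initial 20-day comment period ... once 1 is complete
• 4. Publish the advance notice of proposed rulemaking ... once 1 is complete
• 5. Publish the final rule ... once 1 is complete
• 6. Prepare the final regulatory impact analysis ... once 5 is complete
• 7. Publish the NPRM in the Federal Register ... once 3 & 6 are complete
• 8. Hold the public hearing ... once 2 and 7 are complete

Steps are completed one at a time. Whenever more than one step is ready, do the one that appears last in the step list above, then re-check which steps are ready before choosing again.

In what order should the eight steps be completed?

1, 5, 6, 4, 3, 7, 2, 8

1 is the only step with nothing outstanding, so it goes first.
Now 5, 4, 3 and 2 have their prerequisites met. 5 is listed later, so 5 next.
Ready: 6, 4, 3 and 2. 6 is listed later → 6.
Ready: 4, 3 and 2. 4 is listed later → 4.
Now 3 and 2 have their prerequisites met. 3 is listed later, so 3 next.
7 now also ready, so the ready set is {7, 2}; 7 is listed later → 7.
That leaves 2 as the only ready step → 2.
Next only 8 has its prerequisites met → 8.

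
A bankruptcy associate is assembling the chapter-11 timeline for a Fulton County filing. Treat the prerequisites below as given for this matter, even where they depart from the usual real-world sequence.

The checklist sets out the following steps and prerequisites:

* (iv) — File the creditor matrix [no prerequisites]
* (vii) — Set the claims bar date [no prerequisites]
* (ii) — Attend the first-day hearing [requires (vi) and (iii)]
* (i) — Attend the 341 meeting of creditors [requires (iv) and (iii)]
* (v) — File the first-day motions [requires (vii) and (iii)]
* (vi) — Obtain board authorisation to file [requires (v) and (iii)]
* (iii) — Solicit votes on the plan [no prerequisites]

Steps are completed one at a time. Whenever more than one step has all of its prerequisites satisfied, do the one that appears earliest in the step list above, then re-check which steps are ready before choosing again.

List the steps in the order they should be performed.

(iv) (vii) (iii) (i) (v) (vi) (ii)

Nothing is required for (iv), (vii) and (iii). (iv) is listed earlier → (iv) first.
(vii) and (iii) are both available; (vii) is listed earlier → (vii).
That leaves (iii) as the only ready step → (iii).
(i) and (v) are both available; (i) is listed earlier → (i).
(v) needed (vii) and (iii), now all done → (v).
Next only (vi) has its prerequisites met → (vi).
(ii) is the only step now ready → (ii).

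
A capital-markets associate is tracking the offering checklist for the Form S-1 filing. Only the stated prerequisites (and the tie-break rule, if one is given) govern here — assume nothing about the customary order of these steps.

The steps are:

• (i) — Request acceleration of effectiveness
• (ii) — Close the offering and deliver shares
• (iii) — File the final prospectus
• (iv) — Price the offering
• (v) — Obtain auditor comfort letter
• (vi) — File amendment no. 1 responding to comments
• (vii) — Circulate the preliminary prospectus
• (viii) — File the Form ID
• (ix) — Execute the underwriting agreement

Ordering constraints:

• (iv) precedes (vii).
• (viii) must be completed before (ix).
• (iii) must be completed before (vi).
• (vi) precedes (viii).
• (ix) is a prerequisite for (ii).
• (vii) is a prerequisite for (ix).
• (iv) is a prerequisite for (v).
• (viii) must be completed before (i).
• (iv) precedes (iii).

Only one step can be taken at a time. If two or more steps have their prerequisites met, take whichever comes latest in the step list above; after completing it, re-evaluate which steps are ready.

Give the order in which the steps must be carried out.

(iv) → (vii) → (v) → (iii) → (vi) → (viii) → (ix) → (ii) → (i)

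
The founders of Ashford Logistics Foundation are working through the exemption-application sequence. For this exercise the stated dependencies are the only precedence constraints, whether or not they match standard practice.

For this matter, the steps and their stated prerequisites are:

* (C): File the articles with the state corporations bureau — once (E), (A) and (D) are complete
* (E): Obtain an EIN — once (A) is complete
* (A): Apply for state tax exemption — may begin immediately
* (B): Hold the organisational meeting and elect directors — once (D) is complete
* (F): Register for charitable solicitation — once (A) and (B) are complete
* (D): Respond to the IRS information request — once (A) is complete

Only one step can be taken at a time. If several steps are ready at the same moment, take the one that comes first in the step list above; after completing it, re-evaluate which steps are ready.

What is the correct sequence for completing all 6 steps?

(A) (E) (D) (C) (B) (F)

(A) is the only step with nothing outstanding, so it goes first.
Now (E) and (D) have their prerequisites met. (E) is listed earlier, so (E) next.
That leaves (D) as the only ready step → (D).
Now (C) and (B) have their prerequisites met. (C) is listed earlier, so (C) next.
(B) needed (D), now all done → (B).
(F) needed (A) and (B), now all done → (F).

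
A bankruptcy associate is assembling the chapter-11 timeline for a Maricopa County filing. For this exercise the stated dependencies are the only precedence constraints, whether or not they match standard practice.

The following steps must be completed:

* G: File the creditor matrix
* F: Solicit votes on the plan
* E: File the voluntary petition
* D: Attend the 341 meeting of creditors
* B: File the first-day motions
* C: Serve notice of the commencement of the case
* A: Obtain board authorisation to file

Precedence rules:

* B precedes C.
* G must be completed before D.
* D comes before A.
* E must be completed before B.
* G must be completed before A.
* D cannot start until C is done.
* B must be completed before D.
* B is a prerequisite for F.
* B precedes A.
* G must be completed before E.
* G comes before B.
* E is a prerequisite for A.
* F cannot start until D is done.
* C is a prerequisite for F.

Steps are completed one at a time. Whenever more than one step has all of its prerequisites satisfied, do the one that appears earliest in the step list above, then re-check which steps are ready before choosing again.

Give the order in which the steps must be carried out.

G E B C D F A

G has no prerequisites → G first.
E is the only step now ready → E.
B is the only step now ready → B.
Next only C has its prerequisites met → C.
That leaves D as the only ready step → D.
Ready: F and A. F is listed earlier → F.
Next only A has its prerequisites met → A.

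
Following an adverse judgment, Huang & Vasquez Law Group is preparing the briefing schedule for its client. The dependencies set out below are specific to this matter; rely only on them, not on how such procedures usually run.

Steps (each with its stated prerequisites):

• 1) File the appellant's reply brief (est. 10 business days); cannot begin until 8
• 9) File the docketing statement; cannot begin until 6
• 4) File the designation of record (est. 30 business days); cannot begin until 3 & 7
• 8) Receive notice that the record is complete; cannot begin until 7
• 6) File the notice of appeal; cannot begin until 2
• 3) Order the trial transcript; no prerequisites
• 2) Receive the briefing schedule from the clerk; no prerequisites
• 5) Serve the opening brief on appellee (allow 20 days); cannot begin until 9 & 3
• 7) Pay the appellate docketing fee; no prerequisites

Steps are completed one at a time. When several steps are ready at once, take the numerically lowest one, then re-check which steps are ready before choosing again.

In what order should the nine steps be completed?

2, 3 and 7 have no prerequisites; 2 has the earlier label, so 2 is first.
6 now also ready, so the ready set is {3, 6, 7}; 3 has the earlier label → 3.
Ready: 6 and 7. 6 has the earlier label → 6.
9 now also ready, so the ready set is {7, 9}; 7 has the earlier label → 7.
4 and 8 now also ready, so the ready set is {4, 8, 9}; 4 has the earlier label → 4.
Ready: 8 and 9. 8 has the earlier label → 8.
1 now also ready, so the ready set is {1, 9}; 1 has the earlier label → 1.
That leaves 9 as the only ready step → 9.
5 is the only step now ready → 5.

2, 3, 6, 7, 4, 8, 1, 9, 5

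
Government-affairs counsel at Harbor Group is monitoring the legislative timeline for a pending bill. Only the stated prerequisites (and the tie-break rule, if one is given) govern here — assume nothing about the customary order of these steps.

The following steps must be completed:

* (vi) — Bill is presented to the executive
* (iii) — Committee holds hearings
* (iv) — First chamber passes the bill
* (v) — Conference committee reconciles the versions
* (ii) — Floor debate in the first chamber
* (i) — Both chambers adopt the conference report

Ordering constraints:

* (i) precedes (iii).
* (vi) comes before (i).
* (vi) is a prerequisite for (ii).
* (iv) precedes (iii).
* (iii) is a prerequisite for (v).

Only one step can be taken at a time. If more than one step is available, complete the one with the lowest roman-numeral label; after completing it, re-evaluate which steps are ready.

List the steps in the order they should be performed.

(iv), (vi), (i), (ii), (iii), (v)

(iv) and (vi) have no prerequisites; (iv) has the earlier label, so (iv) is first.
(vi) is the only step now ready → (vi).
Ready: (i) and (ii). (i) has the earlier label → (i).
Ready: (ii) and (iii). (ii) has the earlier label → (ii).
Next only (iii) has its prerequisites met → (iii).
Next only (v) has its prerequisites met → (v).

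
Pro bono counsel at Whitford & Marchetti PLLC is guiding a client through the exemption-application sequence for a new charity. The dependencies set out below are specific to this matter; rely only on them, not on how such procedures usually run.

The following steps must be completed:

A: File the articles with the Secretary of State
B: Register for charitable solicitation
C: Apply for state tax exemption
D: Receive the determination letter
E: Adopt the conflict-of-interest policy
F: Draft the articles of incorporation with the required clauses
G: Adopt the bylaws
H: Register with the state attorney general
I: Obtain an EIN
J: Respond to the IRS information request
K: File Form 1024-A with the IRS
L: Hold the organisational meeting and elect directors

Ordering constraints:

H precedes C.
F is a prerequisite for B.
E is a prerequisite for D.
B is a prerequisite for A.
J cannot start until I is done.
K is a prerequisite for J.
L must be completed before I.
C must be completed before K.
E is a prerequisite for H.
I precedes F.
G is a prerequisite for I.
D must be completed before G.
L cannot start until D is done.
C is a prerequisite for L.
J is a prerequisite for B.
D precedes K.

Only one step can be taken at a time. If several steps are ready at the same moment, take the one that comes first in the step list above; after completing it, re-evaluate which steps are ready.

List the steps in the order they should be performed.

E has no prerequisites → E first.
Now D and H have their prerequisites met. D is listed earlier, so D next.
G and H are both available; G is listed earlier → G.
Next only H has its prerequisites met → H.
Next only C has its prerequisites met → C.
Ready: K and L. K is listed earlier → K.
That leaves L as the only ready step → L.
I needed G and L, now all done → I.
Now F and J have their prerequisites met. F is listed earlier, so F next.
That leaves J as the only ready step → J.
B needed F and J, now all done → B.
A needed B, now all done → A.

E → D → G → H → C → K → L → I → F → J → B → A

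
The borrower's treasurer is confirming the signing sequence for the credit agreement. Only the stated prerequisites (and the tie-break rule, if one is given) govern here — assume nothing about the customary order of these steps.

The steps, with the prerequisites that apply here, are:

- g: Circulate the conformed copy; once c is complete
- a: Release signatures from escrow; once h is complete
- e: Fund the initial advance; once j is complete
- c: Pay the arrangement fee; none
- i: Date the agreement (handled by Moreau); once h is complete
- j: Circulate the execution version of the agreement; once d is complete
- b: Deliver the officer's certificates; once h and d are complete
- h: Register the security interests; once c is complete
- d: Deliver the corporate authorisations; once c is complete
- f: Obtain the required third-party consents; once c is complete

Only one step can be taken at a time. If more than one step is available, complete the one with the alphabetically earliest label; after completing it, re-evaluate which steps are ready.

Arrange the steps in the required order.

c d f g h a b i j e

Only c has no prerequisites, so it is first.
Ready: d, f, g and h. d has the earlier label → d.
Ready: f, g, h and j. f has the earlier label → f.
Now g, h and j have their prerequisites met. g has the earlier label, so g next.
Now h and j have their prerequisites met. h has the earlier label, so h next.
Ready: a, b, i and j. a has the earlier label → a.
b, i and j are all available; b has the earlier label → b.
i and j are both available; i has the earlier label → i.
j needed d, now all done → j.
Next only e has its prerequisites met → e.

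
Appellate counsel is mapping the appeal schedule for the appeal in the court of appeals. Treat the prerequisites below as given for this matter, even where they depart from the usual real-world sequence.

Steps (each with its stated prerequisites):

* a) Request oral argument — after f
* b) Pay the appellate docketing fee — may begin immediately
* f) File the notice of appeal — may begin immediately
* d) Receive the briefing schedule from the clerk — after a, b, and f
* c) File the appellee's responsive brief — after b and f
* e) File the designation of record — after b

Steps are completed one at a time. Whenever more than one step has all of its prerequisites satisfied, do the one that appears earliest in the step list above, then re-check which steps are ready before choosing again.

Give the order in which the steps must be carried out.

Nothing is required for b and f. b is listed earlier → b first.
f and e are both available; f is listed earlier → f.
Ready: a, c and e. a is listed earlier → a.
Ready: d, c and e. d is listed earlier → d.
c and e are both available; c is listed earlier → c.
e needed b, now all done → e.

b, f, a, d, c, e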